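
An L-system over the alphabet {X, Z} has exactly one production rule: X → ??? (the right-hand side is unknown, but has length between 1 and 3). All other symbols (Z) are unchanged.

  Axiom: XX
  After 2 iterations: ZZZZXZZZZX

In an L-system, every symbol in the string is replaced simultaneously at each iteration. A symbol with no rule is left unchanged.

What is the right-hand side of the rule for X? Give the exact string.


Answer: ZZX

Derivation:
Trying X → ZZX:
  Step 0: XX
  Step 1: ZZXZZX
  Step 2: ZZZZXZZZZX
Matches the given result.


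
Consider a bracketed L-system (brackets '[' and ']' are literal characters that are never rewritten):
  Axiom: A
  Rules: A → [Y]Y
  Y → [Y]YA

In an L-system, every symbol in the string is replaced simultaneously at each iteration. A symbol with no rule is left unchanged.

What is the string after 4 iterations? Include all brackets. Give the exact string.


Step 0: A
Step 1: [Y]Y
Step 2: [[Y]YA][Y]YA
Step 3: [[[Y]YA][Y]YA[Y]Y][[Y]YA][Y]YA[Y]Y
Step 4: [[[[Y]YA][Y]YA[Y]Y][[Y]YA][Y]YA[Y]Y[[Y]YA][Y]YA][[[Y]YA][Y]YA[Y]Y][[Y]YA][Y]YA[Y]Y[[Y]YA][Y]YA

Answer: [[[[Y]YA][Y]YA[Y]Y][[Y]YA][Y]YA[Y]Y[[Y]YA][Y]YA][[[Y]YA][Y]YA[Y]Y][[Y]YA][Y]YA[Y]Y[[Y]YA][Y]YA


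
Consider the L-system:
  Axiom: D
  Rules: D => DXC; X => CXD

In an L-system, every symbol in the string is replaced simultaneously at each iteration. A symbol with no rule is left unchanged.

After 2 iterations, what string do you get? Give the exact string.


Answer: DXCCXDC

Derivation:
Step 0: D
Step 1: DXC
Step 2: DXCCXDC


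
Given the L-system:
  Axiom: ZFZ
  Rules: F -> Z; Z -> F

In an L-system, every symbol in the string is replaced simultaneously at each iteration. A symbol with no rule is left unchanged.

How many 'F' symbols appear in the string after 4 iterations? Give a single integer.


Step 0: ZFZ  (1 'F')
Step 1: FZF  (2 'F')
Step 2: ZFZ  (1 'F')
Step 3: FZF  (2 'F')
Step 4: ZFZ  (1 'F')

Answer: 1


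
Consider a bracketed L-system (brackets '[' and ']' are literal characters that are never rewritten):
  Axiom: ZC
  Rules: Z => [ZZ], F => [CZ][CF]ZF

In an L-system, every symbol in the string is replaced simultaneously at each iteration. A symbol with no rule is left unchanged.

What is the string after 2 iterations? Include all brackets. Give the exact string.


Answer: [[ZZ][ZZ]]C

Derivation:
Step 0: ZC
Step 1: [ZZ]C
Step 2: [[ZZ][ZZ]]C


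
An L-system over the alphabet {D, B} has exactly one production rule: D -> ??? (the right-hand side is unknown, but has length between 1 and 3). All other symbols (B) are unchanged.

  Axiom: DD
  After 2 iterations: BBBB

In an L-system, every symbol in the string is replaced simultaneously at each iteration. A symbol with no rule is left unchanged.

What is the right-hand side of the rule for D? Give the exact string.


Trying D -> BB:
  Step 0: DD
  Step 1: BBBB
  Step 2: BBBB
Matches the given result.

Answer: BB


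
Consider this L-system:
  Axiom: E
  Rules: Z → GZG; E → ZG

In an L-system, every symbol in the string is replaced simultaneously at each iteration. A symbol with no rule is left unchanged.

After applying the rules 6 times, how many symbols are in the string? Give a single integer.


Answer: 12

Derivation:
Step 0: length = 1
Step 1: length = 2
Step 2: length = 4
Step 3: length = 6
Step 4: length = 8
Step 5: length = 10
Step 6: length = 12


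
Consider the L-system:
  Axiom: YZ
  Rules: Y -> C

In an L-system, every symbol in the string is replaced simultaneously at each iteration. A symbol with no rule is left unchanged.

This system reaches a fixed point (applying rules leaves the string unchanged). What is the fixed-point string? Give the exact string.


Answer: CZ

Derivation:
Step 0: YZ
Step 1: CZ
Step 2: CZ  (unchanged — fixed point at step 1)


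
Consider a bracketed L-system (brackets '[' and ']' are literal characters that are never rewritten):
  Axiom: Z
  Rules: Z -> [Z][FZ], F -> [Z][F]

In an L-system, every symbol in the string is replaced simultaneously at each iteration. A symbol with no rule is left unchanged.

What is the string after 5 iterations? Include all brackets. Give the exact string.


Step 0: Z
Step 1: [Z][FZ]
Step 2: [[Z][FZ]][[Z][F][Z][FZ]]
Step 3: [[[Z][FZ]][[Z][F][Z][FZ]]][[[Z][FZ]][[Z][F]][[Z][FZ]][[Z][F][Z][FZ]]]
Step 4: [[[[Z][FZ]][[Z][F][Z][FZ]]][[[Z][FZ]][[Z][F]][[Z][FZ]][[Z][F][Z][FZ]]]][[[[Z][FZ]][[Z][F][Z][FZ]]][[[Z][FZ]][[Z][F]]][[[Z][FZ]][[Z][F][Z][FZ]]][[[Z][FZ]][[Z][F]][[Z][FZ]][[Z][F][Z][FZ]]]]
Step 5: [[[[[Z][FZ]][[Z][F][Z][FZ]]][[[Z][FZ]][[Z][F]][[Z][FZ]][[Z][F][Z][FZ]]]][[[[Z][FZ]][[Z][F][Z][FZ]]][[[Z][FZ]][[Z][F]]][[[Z][FZ]][[Z][F][Z][FZ]]][[[Z][FZ]][[Z][F]][[Z][FZ]][[Z][F][Z][FZ]]]]][[[[[Z][FZ]][[Z][F][Z][FZ]]][[[Z][FZ]][[Z][F]][[Z][FZ]][[Z][F][Z][FZ]]]][[[[Z][FZ]][[Z][F][Z][FZ]]][[[Z][FZ]][[Z][F]]]][[[[Z][FZ]][[Z][F][Z][FZ]]][[[Z][FZ]][[Z][F]][[Z][FZ]][[Z][F][Z][FZ]]]][[[[Z][FZ]][[Z][F][Z][FZ]]][[[Z][FZ]][[Z][F]]][[[Z][FZ]][[Z][F][Z][FZ]]][[[Z][FZ]][[Z][F]][[Z][FZ]][[Z][F][Z][FZ]]]]]

Answer: [[[[[Z][FZ]][[Z][F][Z][FZ]]][[[Z][FZ]][[Z][F]][[Z][FZ]][[Z][F][Z][FZ]]]][[[[Z][FZ]][[Z][F][Z][FZ]]][[[Z][FZ]][[Z][F]]][[[Z][FZ]][[Z][F][Z][FZ]]][[[Z][FZ]][[Z][F]][[Z][FZ]][[Z][F][Z][FZ]]]]][[[[[Z][FZ]][[Z][F][Z][FZ]]][[[Z][FZ]][[Z][F]][[Z][FZ]][[Z][F][Z][FZ]]]][[[[Z][FZ]][[Z][F][Z][FZ]]][[[Z][FZ]][[Z][F]]]][[[[Z][FZ]][[Z][F][Z][FZ]]][[[Z][FZ]][[Z][F]][[Z][FZ]][[Z][F][Z][FZ]]]][[[[Z][FZ]][[Z][F][Z][FZ]]][[[Z][FZ]][[Z][F]]][[[Z][FZ]][[Z][F][Z][FZ]]][[[Z][FZ]][[Z][F]][[Z][FZ]][[Z][F][Z][FZ]]]]]


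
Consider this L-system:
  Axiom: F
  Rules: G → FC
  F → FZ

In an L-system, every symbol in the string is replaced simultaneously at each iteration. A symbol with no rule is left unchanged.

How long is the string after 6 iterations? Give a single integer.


Answer: 7

Derivation:
Step 0: length = 1
Step 1: length = 2
Step 2: length = 3
Step 3: length = 4
Step 4: length = 5
Step 5: length = 6
Step 6: length = 7


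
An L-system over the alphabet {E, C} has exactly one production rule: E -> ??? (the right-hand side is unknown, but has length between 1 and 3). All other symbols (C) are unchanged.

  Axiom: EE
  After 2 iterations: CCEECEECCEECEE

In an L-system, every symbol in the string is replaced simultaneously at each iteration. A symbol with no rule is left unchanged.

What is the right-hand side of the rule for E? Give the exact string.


Trying E -> CEE:
  Step 0: EE
  Step 1: CEECEE
  Step 2: CCEECEECCEECEE
Matches the given result.

Answer: CEE


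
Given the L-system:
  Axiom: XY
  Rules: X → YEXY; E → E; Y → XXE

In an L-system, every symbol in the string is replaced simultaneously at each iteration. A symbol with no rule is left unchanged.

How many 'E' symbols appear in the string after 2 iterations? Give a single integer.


Step 0: XY  (0 'E')
Step 1: YEXYXXE  (2 'E')
Step 2: XXEEYEXYXXEYEXYYEXYE  (7 'E')

Answer: 7


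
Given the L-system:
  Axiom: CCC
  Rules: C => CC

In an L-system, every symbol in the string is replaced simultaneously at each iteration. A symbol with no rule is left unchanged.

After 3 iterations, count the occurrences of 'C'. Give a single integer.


Step 0: CCC  (3 'C')
Step 1: CCCCCC  (6 'C')
Step 2: CCCCCCCCCCCC  (12 'C')
Step 3: CCCCCCCCCCCCCCCCCCCCCCCC  (24 'C')

Answer: 24


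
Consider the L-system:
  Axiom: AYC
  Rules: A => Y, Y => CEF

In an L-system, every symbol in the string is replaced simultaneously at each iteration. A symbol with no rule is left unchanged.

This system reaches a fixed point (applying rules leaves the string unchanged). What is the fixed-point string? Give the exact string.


Step 0: AYC
Step 1: YCEFC
Step 2: CEFCEFC
Step 3: CEFCEFC  (unchanged — fixed point at step 2)

Answer: CEFCEFC


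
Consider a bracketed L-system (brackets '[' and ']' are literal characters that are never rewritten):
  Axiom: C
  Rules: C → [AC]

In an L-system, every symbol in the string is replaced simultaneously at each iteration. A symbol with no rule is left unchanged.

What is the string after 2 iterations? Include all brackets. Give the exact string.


Step 0: C
Step 1: [AC]
Step 2: [A[AC]]

Answer: [A[AC]]


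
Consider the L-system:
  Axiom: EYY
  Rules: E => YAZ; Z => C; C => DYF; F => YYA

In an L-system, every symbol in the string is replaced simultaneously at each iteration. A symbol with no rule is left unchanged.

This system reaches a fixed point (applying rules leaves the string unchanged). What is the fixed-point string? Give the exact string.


Step 0: EYY
Step 1: YAZYY
Step 2: YACYY
Step 3: YADYFYY
Step 4: YADYYYAYY
Step 5: YADYYYAYY  (unchanged — fixed point at step 4)

Answer: YADYYYAYY


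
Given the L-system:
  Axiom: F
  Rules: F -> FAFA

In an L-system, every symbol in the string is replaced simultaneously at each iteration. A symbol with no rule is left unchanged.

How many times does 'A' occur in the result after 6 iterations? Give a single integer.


Answer: 126

Derivation:
Step 0: F  (0 'A')
Step 1: FAFA  (2 'A')
Step 2: FAFAAFAFAA  (6 'A')
Step 3: FAFAAFAFAAAFAFAAFAFAAA  (14 'A')
Step 4: FAFAAFAFAAAFAFAAFAFAAAAFAFAAFAFAAAFAFAAFAFAAAA  (30 'A')
Step 5: FAFAAFAFAAAFAFAAFAFAAAAFAFAAFAFAAAFAFAAFAFAAAAAFAFAAFAFAAAFAFAAFAFAAAAFAFAAFAFAAAFAFAAFAFAAAAA  (62 'A')
Step 6: FAFAAFAFAAAFAFAAFAFAAAAFAFAAFAFAAAFAFAAFAFAAAAAFAFAAFAFAAAFAFAAFAFAAAAFAFAAFAFAAAFAFAAFAFAAAAAAFAFAAFAFAAAFAFAAFAFAAAAFAFAAFAFAAAFAFAAFAFAAAAAFAFAAFAFAAAFAFAAFAFAAAAFAFAAFAFAAAFAFAAFAFAAAAAA  (126 'A')


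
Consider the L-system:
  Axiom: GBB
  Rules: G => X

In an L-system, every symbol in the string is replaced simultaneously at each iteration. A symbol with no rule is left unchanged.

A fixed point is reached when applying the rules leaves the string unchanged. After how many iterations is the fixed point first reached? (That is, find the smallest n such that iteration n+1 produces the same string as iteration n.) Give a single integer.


Step 0: GBB
Step 1: XBB
Step 2: XBB  (unchanged — fixed point at step 1)

Answer: 1


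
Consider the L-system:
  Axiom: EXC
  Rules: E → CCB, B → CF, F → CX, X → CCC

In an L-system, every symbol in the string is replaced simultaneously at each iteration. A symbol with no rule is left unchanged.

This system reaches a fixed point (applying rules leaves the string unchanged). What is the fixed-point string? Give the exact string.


Answer: CCCCCCCCCCC

Derivation:
Step 0: EXC
Step 1: CCBCCCC
Step 2: CCCFCCCC
Step 3: CCCCXCCCC
Step 4: CCCCCCCCCCC
Step 5: CCCCCCCCCCC  (unchanged — fixed point at step 4)


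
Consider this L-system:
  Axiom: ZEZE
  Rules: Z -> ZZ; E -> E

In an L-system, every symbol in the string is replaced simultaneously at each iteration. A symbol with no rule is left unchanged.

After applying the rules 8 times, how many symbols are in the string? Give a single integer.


Answer: 514

Derivation:
Step 0: length = 4
Step 1: length = 6
Step 2: length = 10
Step 3: length = 18
Step 4: length = 34
Step 5: length = 66
Step 6: length = 130
Step 7: length = 258
Step 8: length = 514


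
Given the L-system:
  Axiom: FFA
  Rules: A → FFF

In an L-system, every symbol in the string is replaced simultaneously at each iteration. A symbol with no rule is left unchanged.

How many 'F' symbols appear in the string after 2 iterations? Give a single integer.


Answer: 5

Derivation:
Step 0: FFA  (2 'F')
Step 1: FFFFF  (5 'F')
Step 2: FFFFF  (5 'F')


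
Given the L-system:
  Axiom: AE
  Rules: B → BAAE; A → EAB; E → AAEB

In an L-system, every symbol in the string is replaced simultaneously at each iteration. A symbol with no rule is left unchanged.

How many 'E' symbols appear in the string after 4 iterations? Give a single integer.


Answer: 89

Derivation:
Step 0: AE  (1 'E')
Step 1: EABAAEB  (2 'E')
Step 2: AAEBEABBAAEEABEABAAEBBAAE  (7 'E')
Step 3: EABEABAAEBBAAEAAEBEABBAAEBAAEEABEABAAEBAAEBEABBAAEAAEBEABBAAEEABEABAAEBBAAEBAAEEABEABAAEB  (25 'E')
Step 4: AAEBEABBAAEAAEBEABBAAEEABEABAAEBBAAEBAAEEABEABAAEBEABEABAAEBBAAEAAEBEABBAAEBAAEEABEABAAEBBAAEEABEABAAEBAAEBEABBAAEAAEBEABBAAEEABEABAAEBBAAEEABEABAAEBBAAEAAEBEABBAAEBAAEEABEABAAEBEABEABAAEBBAAEAAEBEABBAAEBAAEEABEABAAEBAAEBEABBAAEAAEBEABBAAEEABEABAAEBBAAEBAAEEABEABAAEBBAAEEABEABAAEBAAEBEABBAAEAAEBEABBAAEEABEABAAEBBAAE  (89 'E')


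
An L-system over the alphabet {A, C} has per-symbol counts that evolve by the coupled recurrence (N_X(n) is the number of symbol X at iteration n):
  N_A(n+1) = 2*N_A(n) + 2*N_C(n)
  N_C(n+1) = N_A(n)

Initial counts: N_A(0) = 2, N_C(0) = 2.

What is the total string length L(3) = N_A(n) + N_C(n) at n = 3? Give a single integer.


Answer: 76

Derivation:
Step 0: N_A=2, N_C=2, L=4
Step 1: N_A=8, N_C=2, L=10
Step 2: N_A=20, N_C=8, L=28
Step 3: N_A=56, N_C=20, L=76


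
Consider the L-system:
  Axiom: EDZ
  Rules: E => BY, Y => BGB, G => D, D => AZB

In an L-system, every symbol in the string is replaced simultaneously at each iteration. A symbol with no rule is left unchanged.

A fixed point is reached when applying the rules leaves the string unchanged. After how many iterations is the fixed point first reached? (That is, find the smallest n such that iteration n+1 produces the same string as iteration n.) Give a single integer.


Answer: 4

Derivation:
Step 0: EDZ
Step 1: BYAZBZ
Step 2: BBGBAZBZ
Step 3: BBDBAZBZ
Step 4: BBAZBBAZBZ
Step 5: BBAZBBAZBZ  (unchanged — fixed point at step 4)


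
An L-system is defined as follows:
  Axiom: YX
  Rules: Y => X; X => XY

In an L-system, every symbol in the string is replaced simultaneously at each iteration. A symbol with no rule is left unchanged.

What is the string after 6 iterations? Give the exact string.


Answer: XYXXYXYXXYXXYXYXXYXYXXYXXYXYXXYXYX

Derivation:
Step 0: YX
Step 1: XXY
Step 2: XYXYX
Step 3: XYXXYXXY
Step 4: XYXXYXYXXYXYX
Step 5: XYXXYXYXXYXXYXYXXYXXY
Step 6: XYXXYXYXXYXXYXYXXYXYXXYXXYXYXXYXYX


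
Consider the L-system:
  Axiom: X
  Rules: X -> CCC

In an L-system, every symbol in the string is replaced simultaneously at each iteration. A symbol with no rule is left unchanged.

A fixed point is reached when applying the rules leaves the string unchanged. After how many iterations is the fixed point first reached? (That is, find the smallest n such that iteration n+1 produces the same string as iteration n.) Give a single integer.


Answer: 1

Derivation:
Step 0: X
Step 1: CCC
Step 2: CCC  (unchanged — fixed point at step 1)


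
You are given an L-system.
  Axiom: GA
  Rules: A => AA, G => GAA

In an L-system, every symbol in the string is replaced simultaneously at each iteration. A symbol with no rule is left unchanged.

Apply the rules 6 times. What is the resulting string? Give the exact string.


Step 0: GA
Step 1: GAAAA
Step 2: GAAAAAAAAAA
Step 3: GAAAAAAAAAAAAAAAAAAAAAA
Step 4: GAAAAAAAAAAAAAAAAAAAAAAAAAAAAAAAAAAAAAAAAAAAAAA
Step 5: GAAAAAAAAAAAAAAAAAAAAAAAAAAAAAAAAAAAAAAAAAAAAAAAAAAAAAAAAAAAAAAAAAAAAAAAAAAAAAAAAAAAAAAAAAAAAAA
Step 6: GAAAAAAAAAAAAAAAAAAAAAAAAAAAAAAAAAAAAAAAAAAAAAAAAAAAAAAAAAAAAAAAAAAAAAAAAAAAAAAAAAAAAAAAAAAAAAAAAAAAAAAAAAAAAAAAAAAAAAAAAAAAAAAAAAAAAAAAAAAAAAAAAAAAAAAAAAAAAAAAAAAAAAAAAAAAAAAAAAAAAAAAAAAAAAA

Answer: GAAAAAAAAAAAAAAAAAAAAAAAAAAAAAAAAAAAAAAAAAAAAAAAAAAAAAAAAAAAAAAAAAAAAAAAAAAAAAAAAAAAAAAAAAAAAAAAAAAAAAAAAAAAAAAAAAAAAAAAAAAAAAAAAAAAAAAAAAAAAAAAAAAAAAAAAAAAAAAAAAAAAAAAAAAAAAAAAAAAAAAAAAAAAAA


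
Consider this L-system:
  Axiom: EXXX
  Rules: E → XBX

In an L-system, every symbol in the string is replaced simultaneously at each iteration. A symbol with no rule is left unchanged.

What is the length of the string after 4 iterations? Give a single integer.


Answer: 6

Derivation:
Step 0: length = 4
Step 1: length = 6
Step 2: length = 6
Step 3: length = 6
Step 4: length = 6


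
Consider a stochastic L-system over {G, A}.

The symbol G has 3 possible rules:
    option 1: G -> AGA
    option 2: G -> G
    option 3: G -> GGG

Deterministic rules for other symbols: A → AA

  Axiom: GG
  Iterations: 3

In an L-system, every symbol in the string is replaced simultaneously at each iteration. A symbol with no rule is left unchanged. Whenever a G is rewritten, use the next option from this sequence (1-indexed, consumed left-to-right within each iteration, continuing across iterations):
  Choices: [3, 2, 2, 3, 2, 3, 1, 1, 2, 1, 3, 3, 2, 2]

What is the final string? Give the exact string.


Step 0: GG
Step 1: GGGG  (used choices [3, 2])
Step 2: GGGGGGGG  (used choices [2, 3, 2, 3])
Step 3: AGAAGAGAGAGGGGGGGG  (used choices [1, 1, 2, 1, 3, 3, 2, 2])

Answer: AGAAGAGAGAGGGGGGGG


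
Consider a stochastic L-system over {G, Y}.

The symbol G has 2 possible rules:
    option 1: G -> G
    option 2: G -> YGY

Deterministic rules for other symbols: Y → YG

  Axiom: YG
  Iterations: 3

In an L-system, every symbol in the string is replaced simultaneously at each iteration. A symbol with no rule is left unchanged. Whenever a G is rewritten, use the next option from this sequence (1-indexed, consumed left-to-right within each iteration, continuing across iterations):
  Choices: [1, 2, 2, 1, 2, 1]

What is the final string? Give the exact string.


Step 0: YG
Step 1: YGG  (used choices [1])
Step 2: YGYGYYGY  (used choices [2, 2])
Step 3: YGGYGYGYYGYGGYG  (used choices [1, 2, 1])

Answer: YGGYGYGYYGYGGYG


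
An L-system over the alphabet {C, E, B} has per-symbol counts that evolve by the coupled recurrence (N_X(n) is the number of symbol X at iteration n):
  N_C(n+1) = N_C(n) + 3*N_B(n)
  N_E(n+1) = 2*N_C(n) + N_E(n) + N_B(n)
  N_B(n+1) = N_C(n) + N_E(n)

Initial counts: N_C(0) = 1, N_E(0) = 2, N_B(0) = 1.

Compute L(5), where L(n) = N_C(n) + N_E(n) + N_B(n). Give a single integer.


Step 0: N_C=1, N_E=2, N_B=1, L=4
Step 1: N_C=4, N_E=5, N_B=3, L=12
Step 2: N_C=13, N_E=16, N_B=9, L=38
Step 3: N_C=40, N_E=51, N_B=29, L=120
Step 4: N_C=127, N_E=160, N_B=91, L=378
Step 5: N_C=400, N_E=505, N_B=287, L=1192

Answer: 1192


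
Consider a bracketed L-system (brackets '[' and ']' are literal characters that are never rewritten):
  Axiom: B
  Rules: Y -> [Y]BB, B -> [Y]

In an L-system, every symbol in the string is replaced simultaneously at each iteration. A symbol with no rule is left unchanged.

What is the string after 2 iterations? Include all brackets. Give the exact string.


Step 0: B
Step 1: [Y]
Step 2: [[Y]BB]

Answer: [[Y]BB]


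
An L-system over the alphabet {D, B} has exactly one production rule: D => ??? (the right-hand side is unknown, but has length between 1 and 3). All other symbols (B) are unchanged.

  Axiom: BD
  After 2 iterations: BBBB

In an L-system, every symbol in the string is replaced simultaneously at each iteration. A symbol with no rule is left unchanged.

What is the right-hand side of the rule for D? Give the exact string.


Answer: BBB

Derivation:
Trying D => BBB:
  Step 0: BD
  Step 1: BBBB
  Step 2: BBBB
Matches the given result.


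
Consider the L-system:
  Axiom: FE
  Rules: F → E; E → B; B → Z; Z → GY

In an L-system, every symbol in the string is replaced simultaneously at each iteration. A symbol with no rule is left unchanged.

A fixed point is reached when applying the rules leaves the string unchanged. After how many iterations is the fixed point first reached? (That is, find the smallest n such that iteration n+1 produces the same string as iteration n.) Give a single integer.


Answer: 4

Derivation:
Step 0: FE
Step 1: EB
Step 2: BZ
Step 3: ZGY
Step 4: GYGY
Step 5: GYGY  (unchanged — fixed point at step 4)


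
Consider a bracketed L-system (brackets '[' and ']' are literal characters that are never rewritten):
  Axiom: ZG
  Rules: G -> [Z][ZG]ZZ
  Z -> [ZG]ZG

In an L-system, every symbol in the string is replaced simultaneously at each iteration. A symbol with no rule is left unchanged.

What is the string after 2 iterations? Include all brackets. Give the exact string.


Step 0: ZG
Step 1: [ZG]ZG[Z][ZG]ZZ
Step 2: [[ZG]ZG[Z][ZG]ZZ][ZG]ZG[Z][ZG]ZZ[[ZG]ZG][[ZG]ZG[Z][ZG]ZZ][ZG]ZG[ZG]ZG

Answer: [[ZG]ZG[Z][ZG]ZZ][ZG]ZG[Z][ZG]ZZ[[ZG]ZG][[ZG]ZG[Z][ZG]ZZ][ZG]ZG[ZG]ZG


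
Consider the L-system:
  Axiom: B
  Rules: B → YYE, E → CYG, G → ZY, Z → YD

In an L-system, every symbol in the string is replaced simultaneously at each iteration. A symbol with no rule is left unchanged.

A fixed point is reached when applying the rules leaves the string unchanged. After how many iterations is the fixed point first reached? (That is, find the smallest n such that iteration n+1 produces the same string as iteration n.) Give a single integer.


Step 0: B
Step 1: YYE
Step 2: YYCYG
Step 3: YYCYZY
Step 4: YYCYYDY
Step 5: YYCYYDY  (unchanged — fixed point at step 4)

Answer: 4


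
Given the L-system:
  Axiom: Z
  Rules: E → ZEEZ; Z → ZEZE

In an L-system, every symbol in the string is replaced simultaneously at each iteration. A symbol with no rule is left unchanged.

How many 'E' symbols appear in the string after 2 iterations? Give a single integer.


Answer: 8

Derivation:
Step 0: Z  (0 'E')
Step 1: ZEZE  (2 'E')
Step 2: ZEZEZEEZZEZEZEEZ  (8 'E')


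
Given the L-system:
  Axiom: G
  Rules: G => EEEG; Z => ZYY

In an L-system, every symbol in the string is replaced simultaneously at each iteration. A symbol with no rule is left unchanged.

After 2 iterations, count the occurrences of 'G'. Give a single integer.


Answer: 1

Derivation:
Step 0: G  (1 'G')
Step 1: EEEG  (1 'G')
Step 2: EEEEEEG  (1 'G')


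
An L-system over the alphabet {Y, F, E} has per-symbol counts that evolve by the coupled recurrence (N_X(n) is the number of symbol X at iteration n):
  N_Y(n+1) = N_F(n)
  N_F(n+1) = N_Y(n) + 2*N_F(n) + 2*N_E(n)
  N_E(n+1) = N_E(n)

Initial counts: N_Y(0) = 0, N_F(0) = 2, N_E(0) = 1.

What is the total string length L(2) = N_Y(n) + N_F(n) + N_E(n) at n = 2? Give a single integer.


Answer: 23

Derivation:
Step 0: N_Y=0, N_F=2, N_E=1, L=3
Step 1: N_Y=2, N_F=6, N_E=1, L=9
Step 2: N_Y=6, N_F=16, N_E=1, L=23


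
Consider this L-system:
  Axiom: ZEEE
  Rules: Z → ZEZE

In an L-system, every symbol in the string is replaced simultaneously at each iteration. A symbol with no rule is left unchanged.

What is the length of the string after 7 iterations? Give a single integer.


Step 0: length = 4
Step 1: length = 7
Step 2: length = 13
Step 3: length = 25
Step 4: length = 49
Step 5: length = 97
Step 6: length = 193
Step 7: length = 385

Answer: 385


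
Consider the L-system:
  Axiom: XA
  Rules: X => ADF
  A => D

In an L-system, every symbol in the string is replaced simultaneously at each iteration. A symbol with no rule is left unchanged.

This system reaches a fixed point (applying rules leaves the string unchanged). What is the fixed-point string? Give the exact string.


Answer: DDFD

Derivation:
Step 0: XA
Step 1: ADFD
Step 2: DDFD
Step 3: DDFD  (unchanged — fixed point at step 2)


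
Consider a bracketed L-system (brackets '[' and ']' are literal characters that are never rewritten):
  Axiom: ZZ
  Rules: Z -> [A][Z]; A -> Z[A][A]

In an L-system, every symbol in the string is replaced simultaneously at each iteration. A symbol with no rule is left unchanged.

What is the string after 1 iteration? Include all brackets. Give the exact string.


Answer: [A][Z][A][Z]

Derivation:
Step 0: ZZ
Step 1: [A][Z][A][Z]


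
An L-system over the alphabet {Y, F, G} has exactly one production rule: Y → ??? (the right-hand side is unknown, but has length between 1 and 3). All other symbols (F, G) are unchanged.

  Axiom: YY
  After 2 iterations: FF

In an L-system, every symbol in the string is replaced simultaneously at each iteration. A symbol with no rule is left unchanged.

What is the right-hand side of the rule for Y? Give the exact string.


Answer: F

Derivation:
Trying Y → F:
  Step 0: YY
  Step 1: FF
  Step 2: FF
Matches the given result.


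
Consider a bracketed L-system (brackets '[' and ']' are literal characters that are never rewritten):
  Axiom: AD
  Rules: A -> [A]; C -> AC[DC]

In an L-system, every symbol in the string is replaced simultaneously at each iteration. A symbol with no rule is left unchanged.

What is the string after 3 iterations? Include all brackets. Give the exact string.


Step 0: AD
Step 1: [A]D
Step 2: [[A]]D
Step 3: [[[A]]]D

Answer: [[[A]]]D


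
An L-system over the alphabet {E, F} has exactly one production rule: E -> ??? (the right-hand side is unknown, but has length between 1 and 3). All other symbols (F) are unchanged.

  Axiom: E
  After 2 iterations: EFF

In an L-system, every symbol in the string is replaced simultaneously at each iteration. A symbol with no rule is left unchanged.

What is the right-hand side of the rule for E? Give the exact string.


Answer: EF

Derivation:
Trying E -> EF:
  Step 0: E
  Step 1: EF
  Step 2: EFF
Matches the given result.


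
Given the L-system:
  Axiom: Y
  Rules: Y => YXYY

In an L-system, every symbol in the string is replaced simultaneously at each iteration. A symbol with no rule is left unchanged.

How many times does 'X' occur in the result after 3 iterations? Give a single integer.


Step 0: Y  (0 'X')
Step 1: YXYY  (1 'X')
Step 2: YXYYXYXYYYXYY  (4 'X')
Step 3: YXYYXYXYYYXYYXYXYYXYXYYYXYYYXYYXYXYYYXYY  (13 'X')

Answer: 13


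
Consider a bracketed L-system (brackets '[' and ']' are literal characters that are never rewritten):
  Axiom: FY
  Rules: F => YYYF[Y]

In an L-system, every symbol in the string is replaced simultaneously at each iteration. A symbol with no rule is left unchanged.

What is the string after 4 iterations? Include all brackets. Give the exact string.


Answer: YYYYYYYYYYYYF[Y][Y][Y][Y]Y

Derivation:
Step 0: FY
Step 1: YYYF[Y]Y
Step 2: YYYYYYF[Y][Y]Y
Step 3: YYYYYYYYYF[Y][Y][Y]Y
Step 4: YYYYYYYYYYYYF[Y][Y][Y][Y]Y


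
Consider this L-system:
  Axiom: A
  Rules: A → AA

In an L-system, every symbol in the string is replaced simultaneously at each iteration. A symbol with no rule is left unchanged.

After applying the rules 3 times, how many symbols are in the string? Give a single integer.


Step 0: length = 1
Step 1: length = 2
Step 2: length = 4
Step 3: length = 8

Answer: 8


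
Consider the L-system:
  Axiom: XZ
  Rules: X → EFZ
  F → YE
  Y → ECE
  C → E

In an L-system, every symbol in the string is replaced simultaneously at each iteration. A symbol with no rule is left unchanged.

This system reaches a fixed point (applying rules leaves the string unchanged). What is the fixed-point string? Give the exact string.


Step 0: XZ
Step 1: EFZZ
Step 2: EYEZZ
Step 3: EECEEZZ
Step 4: EEEEEZZ
Step 5: EEEEEZZ  (unchanged — fixed point at step 4)

Answer: EEEEEZZ


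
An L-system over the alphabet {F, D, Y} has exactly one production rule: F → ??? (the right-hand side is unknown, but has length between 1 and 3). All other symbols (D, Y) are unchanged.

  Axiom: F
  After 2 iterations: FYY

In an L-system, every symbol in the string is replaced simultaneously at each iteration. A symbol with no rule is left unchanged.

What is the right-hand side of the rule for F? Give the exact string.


Answer: FY

Derivation:
Trying F → FY:
  Step 0: F
  Step 1: FY
  Step 2: FYY
Matches the given result.


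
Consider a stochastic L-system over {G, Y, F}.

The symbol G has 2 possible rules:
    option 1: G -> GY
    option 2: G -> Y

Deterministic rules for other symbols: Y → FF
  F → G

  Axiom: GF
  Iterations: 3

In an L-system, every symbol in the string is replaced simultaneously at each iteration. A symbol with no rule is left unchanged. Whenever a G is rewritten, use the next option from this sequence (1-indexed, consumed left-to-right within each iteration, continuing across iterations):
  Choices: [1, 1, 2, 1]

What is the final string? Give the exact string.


Step 0: GF
Step 1: GYG  (used choices [1])
Step 2: GYFFY  (used choices [1, 2])
Step 3: GYFFGGFF  (used choices [1])

Answer: GYFFGGFF


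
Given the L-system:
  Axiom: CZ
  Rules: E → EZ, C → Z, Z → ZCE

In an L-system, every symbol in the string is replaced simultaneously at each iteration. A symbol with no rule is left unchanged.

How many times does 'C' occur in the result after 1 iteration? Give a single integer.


Answer: 1

Derivation:
Step 0: CZ  (1 'C')
Step 1: ZZCE  (1 'C')


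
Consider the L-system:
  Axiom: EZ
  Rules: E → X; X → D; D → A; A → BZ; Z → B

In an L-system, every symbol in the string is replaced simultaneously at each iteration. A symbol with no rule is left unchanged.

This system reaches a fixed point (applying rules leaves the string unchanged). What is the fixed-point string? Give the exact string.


Step 0: EZ
Step 1: XB
Step 2: DB
Step 3: AB
Step 4: BZB
Step 5: BBB
Step 6: BBB  (unchanged — fixed point at step 5)

Answer: BBB


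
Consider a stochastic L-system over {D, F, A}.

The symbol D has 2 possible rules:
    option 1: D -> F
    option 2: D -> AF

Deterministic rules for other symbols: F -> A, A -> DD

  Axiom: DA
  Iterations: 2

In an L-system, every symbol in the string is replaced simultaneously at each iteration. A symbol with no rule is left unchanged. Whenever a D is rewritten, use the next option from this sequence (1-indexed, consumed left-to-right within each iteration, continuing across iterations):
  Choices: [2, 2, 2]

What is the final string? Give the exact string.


Answer: DDAAFAF

Derivation:
Step 0: DA
Step 1: AFDD  (used choices [2])
Step 2: DDAAFAF  (used choices [2, 2])


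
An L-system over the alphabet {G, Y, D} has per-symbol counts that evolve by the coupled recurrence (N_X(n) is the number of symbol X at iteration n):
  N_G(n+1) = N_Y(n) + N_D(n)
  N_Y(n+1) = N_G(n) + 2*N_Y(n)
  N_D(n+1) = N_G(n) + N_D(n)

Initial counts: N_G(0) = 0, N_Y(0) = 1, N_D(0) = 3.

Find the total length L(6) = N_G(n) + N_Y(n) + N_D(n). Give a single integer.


Answer: 729

Derivation:
Step 0: N_G=0, N_Y=1, N_D=3, L=4
Step 1: N_G=4, N_Y=2, N_D=3, L=9
Step 2: N_G=5, N_Y=8, N_D=7, L=20
Step 3: N_G=15, N_Y=21, N_D=12, L=48
Step 4: N_G=33, N_Y=57, N_D=27, L=117
Step 5: N_G=84, N_Y=147, N_D=60, L=291
Step 6: N_G=207, N_Y=378, N_D=144, L=729


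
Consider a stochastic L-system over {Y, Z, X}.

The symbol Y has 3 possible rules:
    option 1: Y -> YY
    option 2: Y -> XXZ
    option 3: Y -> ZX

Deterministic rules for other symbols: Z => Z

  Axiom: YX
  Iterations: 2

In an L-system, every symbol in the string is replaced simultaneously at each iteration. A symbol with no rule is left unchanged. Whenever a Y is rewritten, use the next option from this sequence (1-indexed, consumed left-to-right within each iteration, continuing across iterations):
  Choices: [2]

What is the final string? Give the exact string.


Step 0: YX
Step 1: XXZX  (used choices [2])
Step 2: XXZX  (used choices [])

Answer: XXZX


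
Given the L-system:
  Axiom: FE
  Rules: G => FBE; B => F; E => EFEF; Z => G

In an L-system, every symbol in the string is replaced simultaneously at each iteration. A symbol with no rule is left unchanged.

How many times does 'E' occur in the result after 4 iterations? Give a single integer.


Answer: 16

Derivation:
Step 0: FE  (1 'E')
Step 1: FEFEF  (2 'E')
Step 2: FEFEFFEFEFF  (4 'E')
Step 3: FEFEFFEFEFFFEFEFFEFEFFF  (8 'E')
Step 4: FEFEFFEFEFFFEFEFFEFEFFFFEFEFFEFEFFFEFEFFEFEFFFF  (16 'E')


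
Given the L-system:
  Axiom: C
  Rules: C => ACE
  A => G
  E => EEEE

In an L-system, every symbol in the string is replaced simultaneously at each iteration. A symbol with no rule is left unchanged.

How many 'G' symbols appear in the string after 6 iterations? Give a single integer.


Answer: 5

Derivation:
Final string: GGGGGACEEEEEEEEEEEEEEEEEEEEEEEEEEEEEEEEEEEEEEEEEEEEEEEEEEEEEEEEEEEEEEEEEEEEEEEEEEEEEEEEEEEEEEEEEEEEEEEEEEEEEEEEEEEEEEEEEEEEEEEEEEEEEEEEEEEEEEEEEEEEEEEEEEEEEEEEEEEEEEEEEEEEEEEEEEEEEEEEEEEEEEEEEEEEEEEEEEEEEEEEEEEEEEEEEEEEEEEEEEEEEEEEEEEEEEEEEEEEEEEEEEEEEEEEEEEEEEEEEEEEEEEEEEEEEEEEEEEEEEEEEEEEEEEEEEEEEEEEEEEEEEEEEEEEEEEEEEEEEEEEEEEEEEEEEEEEEEEEEEEEEEEEEEEEEEEEEEEEEEEEEEEEEEEEEEEEEEEEEEEEEEEEEEEEEEEEEEEEEEEEEEEEEEEEEEEEEEEEEEEEEEEEEEEEEEEEEEEEEEEEEEEEEEEEEEEEEEEEEEEEEEEEEEEEEEEEEEEEEEEEEEEEEEEEEEEEEEEEEEEEEEEEEEEEEEEEEEEEEEEEEEEEEEEEEEEEEEEEEEEEEEEEEEEEEEEEEEEEEEEEEEEEEEEEEEEEEEEEEEEEEEEEEEEEEEEEEEEEEEEEEEEEEEEEEEEEEEEEEEEEEEEEEEEEEEEEEEEEEEEEEEEEEEEEEEEEEEEEEEEEEEEEEEEEEEEEEEEEEEEEEEEEEEEEEEEEEEEEEEEEEEEEEEEEEEEEEEEEEEEEEEEEEEEEEEEEEEEEEEEEEEEEEEEEEEEEEEEEEEEEEEEEEEEEEEEEEEEEEEEEEEEEEEEEEEEEEEEEEEEEEEEEEEEEEEEEEEEEEEEEEEEEEEEEEEEEEEEEEEEEEEEEEEEEEEEEEEEEEEEEEEEEEEEEEEEEEEEEEEEEEEEEEEEEEEEEEEEEEEEEEEEEEEEEEEEEEEEEEEEEEEEEEEEEEEEEEEEEEEEEEEEEEEEEEEEEEEEEEEEEEEEEEEEEEEEEEEEEEEEEEEEEEEEEEEEEEEEEEEEEEEEEEEEEEEEEEEEEEEEEEEEEEEEEEEEEEEEEEEEEEEEEEEEEEEEEEEEEEEEEEEEEEEEEEEEEEEEEEEEEEEEEEEEEEEEEEEEEEEEEEEEEEEEEEEEEEEEEEEEEEEEEEEEEEEEEEEEEEEEEEEEEEEEEEEEEEEEEEEEEEEEEEEEEEEEEEEEEEEEEEEEEEEEEEEEEEEEEEEEEEEEEEEEEEEEEEEEEEEEEEEEEEEEEEEEEEEEEEEEEEEEEEEEEEEEEEEEEEEEEEEEEEEEEEEEEEEEEEEEEEEEEEEEEEEEEEEEEEEEEEEEEEEEEEEEEEEEEEEEEEEEEEEEEEEEEEEEEEEEEEEEEEEEEEEEEEEEEEEEEEEEEE
Count of 'G': 5


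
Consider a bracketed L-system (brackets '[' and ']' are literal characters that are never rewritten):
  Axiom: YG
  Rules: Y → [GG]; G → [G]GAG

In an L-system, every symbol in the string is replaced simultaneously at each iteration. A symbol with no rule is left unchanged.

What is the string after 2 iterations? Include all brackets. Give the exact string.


Answer: [[G]GAG[G]GAG][[G]GAG][G]GAGA[G]GAG

Derivation:
Step 0: YG
Step 1: [GG][G]GAG
Step 2: [[G]GAG[G]GAG][[G]GAG][G]GAGA[G]GAG


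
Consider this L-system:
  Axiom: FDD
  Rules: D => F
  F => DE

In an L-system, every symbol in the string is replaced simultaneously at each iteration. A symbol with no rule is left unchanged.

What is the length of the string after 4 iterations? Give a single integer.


Answer: 9

Derivation:
Step 0: length = 3
Step 1: length = 4
Step 2: length = 6
Step 3: length = 7
Step 4: length = 9


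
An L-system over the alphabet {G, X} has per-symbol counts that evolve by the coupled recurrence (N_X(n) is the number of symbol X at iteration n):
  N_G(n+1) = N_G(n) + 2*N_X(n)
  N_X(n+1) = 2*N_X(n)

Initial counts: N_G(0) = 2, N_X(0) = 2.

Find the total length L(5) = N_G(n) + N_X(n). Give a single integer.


Step 0: N_G=2, N_X=2, L=4
Step 1: N_G=6, N_X=4, L=10
Step 2: N_G=14, N_X=8, L=22
Step 3: N_G=30, N_X=16, L=46
Step 4: N_G=62, N_X=32, L=94
Step 5: N_G=126, N_X=64, L=190

Answer: 190


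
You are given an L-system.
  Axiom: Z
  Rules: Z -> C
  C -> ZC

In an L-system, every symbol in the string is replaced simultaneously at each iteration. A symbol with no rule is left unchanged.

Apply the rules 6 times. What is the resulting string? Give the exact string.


Answer: ZCCZCCZCZCCZC

Derivation:
Step 0: Z
Step 1: C
Step 2: ZC
Step 3: CZC
Step 4: ZCCZC
Step 5: CZCZCCZC
Step 6: ZCCZCCZCZCCZC


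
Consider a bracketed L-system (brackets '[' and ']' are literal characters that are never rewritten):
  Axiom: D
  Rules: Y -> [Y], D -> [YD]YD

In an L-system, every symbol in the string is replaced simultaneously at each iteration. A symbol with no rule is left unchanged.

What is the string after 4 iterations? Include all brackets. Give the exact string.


Answer: [[[[Y]]][[[Y]][[Y][YD]YD][Y][YD]YD][[Y]][[Y][YD]YD][Y][YD]YD][[[Y]]][[[Y]][[Y][YD]YD][Y][YD]YD][[Y]][[Y][YD]YD][Y][YD]YD

Derivation:
Step 0: D
Step 1: [YD]YD
Step 2: [[Y][YD]YD][Y][YD]YD
Step 3: [[[Y]][[Y][YD]YD][Y][YD]YD][[Y]][[Y][YD]YD][Y][YD]YD
Step 4: [[[[Y]]][[[Y]][[Y][YD]YD][Y][YD]YD][[Y]][[Y][YD]YD][Y][YD]YD][[[Y]]][[[Y]][[Y][YD]YD][Y][YD]YD][[Y]][[Y][YD]YD][Y][YD]YD


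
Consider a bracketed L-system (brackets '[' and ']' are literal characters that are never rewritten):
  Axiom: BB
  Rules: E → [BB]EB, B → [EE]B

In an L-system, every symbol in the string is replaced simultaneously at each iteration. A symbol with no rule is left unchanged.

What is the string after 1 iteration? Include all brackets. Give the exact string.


Answer: [EE]B[EE]B

Derivation:
Step 0: BB
Step 1: [EE]B[EE]B


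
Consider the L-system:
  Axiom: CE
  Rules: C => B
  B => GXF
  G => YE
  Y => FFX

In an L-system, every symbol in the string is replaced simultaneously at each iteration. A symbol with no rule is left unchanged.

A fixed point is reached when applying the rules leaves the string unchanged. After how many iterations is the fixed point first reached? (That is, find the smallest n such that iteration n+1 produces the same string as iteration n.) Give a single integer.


Step 0: CE
Step 1: BE
Step 2: GXFE
Step 3: YEXFE
Step 4: FFXEXFE
Step 5: FFXEXFE  (unchanged — fixed point at step 4)

Answer: 4


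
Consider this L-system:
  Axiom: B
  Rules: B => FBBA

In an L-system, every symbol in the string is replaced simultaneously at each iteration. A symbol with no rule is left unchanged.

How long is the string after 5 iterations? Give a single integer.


Answer: 94

Derivation:
Step 0: length = 1
Step 1: length = 4
Step 2: length = 10
Step 3: length = 22
Step 4: length = 46
Step 5: length = 94


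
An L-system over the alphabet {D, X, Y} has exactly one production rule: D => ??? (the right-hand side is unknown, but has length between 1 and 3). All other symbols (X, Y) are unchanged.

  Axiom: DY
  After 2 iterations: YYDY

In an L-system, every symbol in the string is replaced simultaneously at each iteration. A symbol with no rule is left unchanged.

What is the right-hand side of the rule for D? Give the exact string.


Answer: YD

Derivation:
Trying D => YD:
  Step 0: DY
  Step 1: YDY
  Step 2: YYDY
Matches the given result.


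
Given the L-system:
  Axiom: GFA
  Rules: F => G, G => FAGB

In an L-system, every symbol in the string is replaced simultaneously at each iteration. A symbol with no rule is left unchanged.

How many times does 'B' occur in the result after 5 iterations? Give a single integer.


Step 0: GFA  (0 'B')
Step 1: FAGBGA  (1 'B')
Step 2: GAFAGBBFAGBA  (3 'B')
Step 3: FAGBAGAFAGBBBGAFAGBBA  (6 'B')
Step 4: GAFAGBBAFAGBAGAFAGBBBBFAGBAGAFAGBBBA  (11 'B')
Step 5: FAGBAGAFAGBBBAGAFAGBBAFAGBAGAFAGBBBBBGAFAGBBAFAGBAGAFAGBBBBA  (19 'B')

Answer: 19


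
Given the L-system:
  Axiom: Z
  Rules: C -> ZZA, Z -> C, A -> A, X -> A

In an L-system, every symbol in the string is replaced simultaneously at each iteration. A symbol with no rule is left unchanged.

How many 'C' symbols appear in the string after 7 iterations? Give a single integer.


Answer: 8

Derivation:
Step 0: Z  (0 'C')
Step 1: C  (1 'C')
Step 2: ZZA  (0 'C')
Step 3: CCA  (2 'C')
Step 4: ZZAZZAA  (0 'C')
Step 5: CCACCAA  (4 'C')
Step 6: ZZAZZAAZZAZZAAA  (0 'C')
Step 7: CCACCAACCACCAAA  (8 'C')


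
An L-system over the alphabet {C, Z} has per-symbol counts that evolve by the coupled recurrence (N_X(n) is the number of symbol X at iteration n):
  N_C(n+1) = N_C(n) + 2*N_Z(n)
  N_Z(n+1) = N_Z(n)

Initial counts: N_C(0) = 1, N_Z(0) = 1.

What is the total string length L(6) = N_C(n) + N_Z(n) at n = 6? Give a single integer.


Step 0: N_C=1, N_Z=1, L=2
Step 1: N_C=3, N_Z=1, L=4
Step 2: N_C=5, N_Z=1, L=6
Step 3: N_C=7, N_Z=1, L=8
Step 4: N_C=9, N_Z=1, L=10
Step 5: N_C=11, N_Z=1, L=12
Step 6: N_C=13, N_Z=1, L=14

Answer: 14


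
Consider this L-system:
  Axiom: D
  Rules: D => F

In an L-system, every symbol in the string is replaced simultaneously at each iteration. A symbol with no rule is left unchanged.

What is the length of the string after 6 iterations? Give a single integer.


Step 0: length = 1
Step 1: length = 1
Step 2: length = 1
Step 3: length = 1
Step 4: length = 1
Step 5: length = 1
Step 6: length = 1

Answer: 1


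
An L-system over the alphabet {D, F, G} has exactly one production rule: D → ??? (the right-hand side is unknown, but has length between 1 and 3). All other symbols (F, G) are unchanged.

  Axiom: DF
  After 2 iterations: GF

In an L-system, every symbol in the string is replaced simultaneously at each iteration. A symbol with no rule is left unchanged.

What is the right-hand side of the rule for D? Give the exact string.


Trying D → G:
  Step 0: DF
  Step 1: GF
  Step 2: GF
Matches the given result.

Answer: G


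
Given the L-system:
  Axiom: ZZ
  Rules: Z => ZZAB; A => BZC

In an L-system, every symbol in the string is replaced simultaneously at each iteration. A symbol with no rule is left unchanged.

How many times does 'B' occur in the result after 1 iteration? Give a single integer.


Step 0: ZZ  (0 'B')
Step 1: ZZABZZAB  (2 'B')

Answer: 2
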